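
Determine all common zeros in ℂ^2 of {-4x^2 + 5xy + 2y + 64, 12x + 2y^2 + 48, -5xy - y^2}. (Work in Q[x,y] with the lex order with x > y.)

{(-4, 0)}

Compute a lex Gröbner basis by Buchberger's algorithm.
f_1 = -4x^2 + 5xy + 2y + 64, LT = x^2.
f_2 = 12x + 2y^2 + 48, LT = x.
f_3 = -5xy - y^2, LT = xy.

S(f_1,f_2): lcm = x^2. S = -1/6xy^2 - 5/4xy - 4x - 1/2y - 16.
  reduce S modulo (f_1, f_2, f_3):
  remainder 1/36y^4 + 5/24y^3 + 4/3y^2 + 9/2y ≠ 0; add h_4 = 1/36y^4 + 5/24y^3 + 4/3y^2 + 9/2y to the basis.

S(f_1,f_3): lcm = x^2y. S = -29/20xy^2 - 1/2y^2 - 16y.
  reduce S modulo (f_1, f_2, f_3, h_4):
  remainder -29/16y^3 - 63/10y^2 - 1103/20y ≠ 0; add h_5 = -29/16y^3 - 63/10y^2 - 1103/20y to the basis.

S(f_2,f_3): lcm = xy. S = 1/6y^3 - 1/5y^2 + 4y.
  reduce S modulo (f_1, f_2, f_3, h_4, h_5):
  remainder -113/145y^2 - 466/435y ≠ 0; add h_6 = -113/145y^2 - 466/435y to the basis.

S(f_3,h_4): lcm = xy^4. S = -15/2xy^3 - 48xy^2 - 162xy + 1/5y^5.
  reduce S modulo (f_1, f_2, f_3, h_4, h_5, h_6):
  remainder 2127616/2825y ≠ 0; add h_7 = 2127616/2825y to the basis.

The other S-polynomials (S(f_1,h_4), S(f_2,h_4), S(f_1,h_5), S(f_2,h_5), S(f_3,h_5), S(h_4,h_5), S(f_1,h_6), S(f_2,h_6), S(f_3,h_6), S(h_4,h_6), S(h_5,h_6), S(f_1,h_7), S(f_2,h_7), S(f_3,h_7), S(h_4,h_7), S(h_5,h_7), S(h_6,h_7)) all reduce to 0 modulo the current basis, so we have a Gröbner basis.
Inter-reduce: drop elements whose leading term is divisible by another's, tail-reduce, and make monic.
Reduced Gröbner basis: {x + 4, y}.

The lex basis is triangular: the last element involves only y. Solving y = 0 gives y ∈ {0}; substituting each value into the earlier elements determines the remaining variables.
  y = 0: the earlier basis element becomes x + 4 = 0, giving x = -4 — point (-4, 0).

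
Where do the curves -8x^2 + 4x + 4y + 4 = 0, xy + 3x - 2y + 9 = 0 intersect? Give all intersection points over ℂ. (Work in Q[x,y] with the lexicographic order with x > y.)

Compute a lex Gröbner basis by Buchberger's algorithm.
f_1 = -8x^2 + 4x + 4y + 4, LT = x^2.
f_2 = xy + 3x - 2y + 9, LT = xy.

S(f_1,f_2): lcm = x^2y. S = -3x^2 + 3/2xy - 9x - 1/2y^2 - 1/2y.
  reduce S modulo (f_1, f_2):
  remainder -15x - 1/2y^2 + y - 15 ≠ 0; add h_3 = -15x - 1/2y^2 + y - 15 to the basis.

S(f_2,h_3): lcm = xy. S = 3x - 1/30y^3 + 1/15y^2 - 3y + 9.
  reduce S modulo (f_1, f_2, h_3):
  remainder -1/30y^3 - 1/30y^2 - 14/5y + 6 ≠ 0; add h_4 = -1/30y^3 - 1/30y^2 - 14/5y + 6 to the basis.

The other S-polynomials (S(f_1,h_3), S(f_1,h_4), S(f_2,h_4), S(h_3,h_4)) all reduce to 0 modulo the current basis, so we have a Gröbner basis.
Inter-reduce: drop elements whose leading term is divisible by another's, tail-reduce, and make monic.
Reduced Gröbner basis: {x + 1/30y^2 - 1/15y + 1, y^3 + y^2 + 84y - 180}.

The lex basis is triangular: the last element involves only y. Solving y^3 + y^2 + 84y - 180 = 0 gives y ∈ {2, -3/2 - 3*sqrt(39)*I/2, -3/2 + 3*sqrt(39)*I/2}; substituting each value into the earlier elements determines the remaining variables.
  y = 2: the earlier basis element becomes x + 1 = 0, giving x = -1 — point (-1, 2).
  y = -3/2 - 3*sqrt(39)*I/2: the earlier basis element becomes x - 7/4 + sqrt(39)*I/4 = 0, giving x = 7/4 - sqrt(39)*I/4 — point (7/4 - sqrt(39)*I/4, -3/2 - 3*sqrt(39)*I/2).
  y = -3/2 + 3*sqrt(39)*I/2: the earlier basis element becomes x - 7/4 - sqrt(39)*I/4 = 0, giving x = 7/4 + sqrt(39)*I/4 — point (7/4 + sqrt(39)*I/4, -3/2 + 3*sqrt(39)*I/2).
A lex Gröbner basis triangularizes the system, enabling back-substitution.

{(-1, 2), (7/4 - sqrt(39)*I/4, -3/2 - 3*sqrt(39)*I/2), (7/4 + sqrt(39)*I/4, -3/2 + 3*sqrt(39)*I/2)}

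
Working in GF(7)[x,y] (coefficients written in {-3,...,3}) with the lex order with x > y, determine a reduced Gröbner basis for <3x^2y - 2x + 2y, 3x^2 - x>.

f_1 = 3x^2y - 2x + 2y, LT = x^2y.
f_2 = 3x^2 - x, LT = x^2.

S(f_1,f_2): lcm = x^2y. S = -2xy - 3x + 3y.
  leading term xy: no divisor's leading term divides it; move -2xy to the remainder.
  leading term x: no divisor's leading term divides it; move -3x to the remainder.
  leading term y: no divisor's leading term divides it; move 3y to the remainder.
  remainder -2xy - 3x + 3y ≠ 0; add g_3 = -2xy - 3x + 3y to the basis.

S(f_1,g_3): lcm = x^2y. S = 2x^2 - 2xy - 3x + 3y.
  leading term x^2: subtract (3)·f_2 from 2x^2 - 2xy - 3x + 3y → -2xy + 3y
  leading term xy: subtract (1)·g_3 from -2xy + 3y → 3x
  leading term x: no divisor's leading term divides it; move 3x to the remainder.
  remainder 3x ≠ 0; add g_4 = 3x to the basis.

S(f_1,g_4): lcm = x^2y. S = -3x + 3y.
  leading term x: subtract (-1)·g_4 from -3x + 3y → 3y
  leading term y: no divisor's leading term divides it; move 3y to the remainder.
  remainder 3y ≠ 0; add g_5 = 3y to the basis.

The other S-polynomials (S(f_2,g_3), S(f_2,g_4), S(g_3,g_4), S(f_1,g_5), S(f_2,g_5), S(g_3,g_5), S(g_4,g_5)) all reduce to 0 modulo the current basis, so we have a Gröbner basis.
Inter-reduce: drop elements whose leading term is divisible by another's, tail-reduce, and make monic.

G = {x, y}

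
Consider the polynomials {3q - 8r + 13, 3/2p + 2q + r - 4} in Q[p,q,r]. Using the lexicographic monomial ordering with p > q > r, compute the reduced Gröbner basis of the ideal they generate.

f_1 = 3q - 8r + 13, LT = q.
f_2 = 3/2p + 2q + r - 4, LT = p.

The S-polynomials (S(f_1,f_2)) all reduce to 0 modulo the current basis, so we have a Gröbner basis.

G = {p + 38/9r - 76/9, q - 8/3r + 13/3}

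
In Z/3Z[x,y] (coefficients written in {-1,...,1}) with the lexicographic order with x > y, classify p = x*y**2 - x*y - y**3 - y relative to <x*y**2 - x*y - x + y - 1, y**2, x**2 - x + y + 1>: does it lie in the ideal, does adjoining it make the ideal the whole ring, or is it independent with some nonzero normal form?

First compute the reduced Gröbner basis of I by Buchberger's algorithm.
f_1 = x*y**2 - x*y - x + y - 1, LT = x*y**2.
f_2 = y**2, LT = y**2.
f_3 = x**2 - x + y + 1, LT = x**2.

S(f_1,f_2): lcm = x*y**2. S = -x*y - x + y - 1.
  reduce S modulo (f_1, f_2, f_3):
  remainder -x*y - x + y - 1 ≠ 0; add h_4 = -x*y - x + y - 1 to the basis.

S(f_1,f_3): lcm = x**2*y**2. S = -x**2*y - x**2 + x*y**2 + x*y - x - y**3 - y**2.
  reduce S modulo (f_1, f_2, f_3, h_4):
  remainder x - y + 1 ≠ 0; add h_5 = x - y + 1 to the basis.

S(f_1,h_4): lcm = x*y**2. S = x*y - x + y**2 - 1.
  reduce S modulo (f_1, f_2, f_3, h_4, h_5):
  remainder -y ≠ 0; add h_6 = -y to the basis.

The other S-polynomials (S(f_2,f_3), S(f_2,h_4), S(f_3,h_4), S(f_1,h_5), S(f_2,h_5), S(f_3,h_5), S(h_4,h_5), S(f_1,h_6), S(f_2,h_6), S(f_3,h_6), S(h_4,h_6), S(h_5,h_6)) all reduce to 0 modulo the current basis, so we have a Gröbner basis.
Inter-reduce: drop elements whose leading term is divisible by another's, tail-reduce, and make monic.
Reduced Gröbner basis: {x + 1, y}.
Label its elements g_1 = x + 1, g_2 = y.

Reduce p = x*y**2 - x*y - y**3 - y modulo G:
  leading term x*y**2: subtract (y**2)·g_1 from x*y**2 - x*y - y**3 - y → -x*y - y**3 - y**2 - y
  leading term x*y: subtract (-y)·g_1 from -x*y - y**3 - y**2 - y → -y**3 - y**2
  leading term y**3: subtract (-y**2)·g_2 from -y**3 - y**2 → -y**2
  leading term y**2: subtract (-y)·g_2 from -y**2 → 0
  normal form = 0.
Since the normal form is 0, p ∈ I.

Ideal membership is decidable via reduction modulo a Gröbner basis.

x*y**2 - x*y - y**3 - y lies in I (it reduces to 0).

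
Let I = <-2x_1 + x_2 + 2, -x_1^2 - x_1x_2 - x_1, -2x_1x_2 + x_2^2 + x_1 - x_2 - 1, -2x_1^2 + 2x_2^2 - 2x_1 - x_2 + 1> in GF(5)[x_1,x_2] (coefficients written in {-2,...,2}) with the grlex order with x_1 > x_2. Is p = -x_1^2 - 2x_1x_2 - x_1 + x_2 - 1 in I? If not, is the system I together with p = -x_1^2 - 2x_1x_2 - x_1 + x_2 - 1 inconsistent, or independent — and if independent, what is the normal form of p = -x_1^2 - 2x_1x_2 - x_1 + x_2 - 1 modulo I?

First compute the reduced Gröbner basis of I by Buchberger's algorithm.
f_1 = -2x_1 + x_2 + 2, LT = x_1.
f_2 = -x_1^2 - x_1x_2 - x_1, LT = x_1^2.
f_3 = -2x_1x_2 + x_2^2 + x_1 - x_2 - 1, LT = x_1x_2.
f_4 = -2x_1^2 + 2x_2^2 - 2x_1 - x_2 + 1, LT = x_1^2.

S(f_1,f_2): lcm = x_1^2. S = x_1x_2 - 2x_1.
  reduce S modulo (f_1, f_2, f_3, f_4):
  remainder -2x_2^2 - 2 ≠ 0; add h_5 = -2x_2^2 - 2 to the basis.

S(f_1,f_4): lcm = x_1^2. S = 2x_1x_2 + x_2^2 - 2x_1 + 2x_2 - 2.
  reduce S modulo (f_1, f_2, f_3, f_4, h_5):
  remainder -2x_2 - 1 ≠ 0; add h_6 = -2x_2 - 1 to the basis.

The other S-polynomials (S(f_1,f_3), S(f_2,f_3), S(f_2,f_4), S(f_3,f_4), S(f_1,h_5), S(f_2,h_5), S(f_3,h_5), S(f_4,h_5), S(f_1,h_6), S(f_2,h_6), S(f_3,h_6), S(f_4,h_6), S(h_5,h_6)) all reduce to 0 modulo the current basis, so we have a Gröbner basis.
Inter-reduce: drop elements whose leading term is divisible by another's, tail-reduce, and make monic.
Reduced Gröbner basis: {x_1 - 2, x_2 - 2}.
Label its elements g_1 = x_1 - 2, g_2 = x_2 - 2.

Reduce p = -x_1^2 - 2x_1x_2 - x_1 + x_2 - 1 modulo G:
  leading term x_1^2: subtract (-x_1)·g_1 from -x_1^2 - 2x_1x_2 - x_1 + x_2 - 1 → -2x_1x_2 + 2x_1 + x_2 - 1
  leading term x_1x_2: subtract (-2x_2)·g_1 from -2x_1x_2 + 2x_1 + x_2 - 1 → 2x_1 + 2x_2 - 1
  leading term x_1: subtract (2)·g_1 from 2x_1 + 2x_2 - 1 → 2x_2 - 2
  leading term x_2: subtract (2)·g_2 from 2x_2 - 2 → 2
  leading term 1: no divisor's leading term divides it; move 2 to the remainder.
  normal form = 2.
The normal form is nonzero, so p ∉ I. Since p minus its normal form lies in I, I + (p) = I + (r) where r = 2; decide whether this ideal is the whole ring.
Here r = 2 is a nonzero constant, hence a unit: 1 ∈ I + (p), the Gröbner basis of I + (p) is {1}, and the enlarged system has no common solution — adjoining p is inconsistent.

Adjoining -x_1^2 - 2x_1x_2 - x_1 + x_2 - 1 makes the ideal the whole ring: the system is inconsistent.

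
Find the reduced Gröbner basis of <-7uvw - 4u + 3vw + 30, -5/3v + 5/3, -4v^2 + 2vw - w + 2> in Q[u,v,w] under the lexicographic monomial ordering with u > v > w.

f_1 = -7uvw - 4u + 3vw + 30, LT = uvw.
f_2 = -5/3v + 5/3, LT = v.
f_3 = -4v^2 + 2vw - w + 2, LT = v^2.

S(f_1,f_2): lcm = uvw. S = uw + 4/7u - 3/7vw - 30/7.
  leading term uw: no divisor's leading term divides it; move uw to the remainder.
  leading term u: no divisor's leading term divides it; move 4/7u to the remainder.
  leading term vw: subtract (9/35w)·f_2 from -3/7vw - 30/7 → -3/7w - 30/7
  leading term w: no divisor's leading term divides it; move -3/7w to the remainder.
  leading term 1: no divisor's leading term divides it; move -30/7 to the remainder.
  remainder uw + 4/7u - 3/7w - 30/7 ≠ 0; add g_4 = uw + 4/7u - 3/7w - 30/7 to the basis.

S(f_1,f_3): lcm = uv^2w. S = 1/2uvw^2 + 4/7uv - 1/4uw^2 + 1/2uw - 3/7v^2w - 30/7v.
  leading term uvw^2: subtract (-1/14w)·f_1 from 1/2uvw^2 + 4/7uv - 1/4uw^2 + 1/2uw - 3/7v^2w - 30/7v → 4/7uv - 1/4uw^2 + 3/14uw - 3/7v^2w + 3/14vw^2 - 30/7v + 15/7w
  leading term uv: subtract (-12/35u)·f_2 from 4/7uv - 1/4uw^2 + 3/14uw - 3/7v^2w + 3/14vw^2 - 30/7v + 15/7w → -1/4uw^2 + 3/14uw + 4/7u - 3/7v^2w + 3/14vw^2 - 30/7v + 15/7w
  leading term uw^2: subtract (-1/4w)·g_4 from -1/4uw^2 + 3/14uw + 4/7u - 3/7v^2w + 3/14vw^2 - 30/7v + 15/7w → 5/14uw + 4/7u - 3/7v^2w + 3/14vw^2 - 30/7v - 3/28w^2 + 15/14w
  leading term uw: subtract (5/14)·g_4 from 5/14uw + 4/7u - 3/7v^2w + 3/14vw^2 - 30/7v - 3/28w^2 + 15/14w → 18/49u - 3/7v^2w + 3/14vw^2 - 30/7v - 3/28w^2 + 60/49w + 75/49
  leading term u: no divisor's leading term divides it; move 18/49u to the remainder.
  leading term v^2w: subtract (9/35vw)·f_2 from -3/7v^2w + 3/14vw^2 - 30/7v - 3/28w^2 + 60/49w + 75/49 → 3/14vw^2 - 3/7vw - 30/7v - 3/28w^2 + 60/49w + 75/49
  leading term vw^2: subtract (-9/70w^2)·f_2 from 3/14vw^2 - 3/7vw - 30/7v - 3/28w^2 + 60/49w + 75/49 → -3/7vw - 30/7v + 3/28w^2 + 60/49w + 75/49
  leading term vw: subtract (9/35w)·f_2 from -3/7vw - 30/7v + 3/28w^2 + 60/49w + 75/49 → -30/7v + 3/28w^2 + 39/49w + 75/49
  leading term v: subtract (18/7)·f_2 from -30/7v + 3/28w^2 + 39/49w + 75/49 → 3/28w^2 + 39/49w - 135/49
  leading term w^2: no divisor's leading term divides it; move 3/28w^2 to the remainder.
  leading term w: no divisor's leading term divides it; move 39/49w to the remainder.
  leading term 1: no divisor's leading term divides it; move -135/49 to the remainder.
  remainder 18/49u + 3/28w^2 + 39/49w - 135/49 ≠ 0; add g_5 = 18/49u + 3/28w^2 + 39/49w - 135/49 to the basis.

S(f_2,f_3): lcm = v^2. S = 1/2vw - v - 1/4w + 1/2.
  leading term vw: subtract (-3/10w)·f_2 from 1/2vw - v - 1/4w + 1/2 → -v + 1/4w + 1/2
  leading term v: subtract (3/5)·f_2 from -v + 1/4w + 1/2 → 1/4w - 1/2
  leading term w: no divisor's leading term divides it; move 1/4w to the remainder.
  leading term 1: no divisor's leading term divides it; move -1/2 to the remainder.
  remainder 1/4w - 1/2 ≠ 0; add g_6 = 1/4w - 1/2 to the basis.

The other S-polynomials (S(f_1,g_4), S(f_2,g_4), S(f_3,g_4), S(f_1,g_5), S(f_2,g_5), S(f_3,g_5), S(g_4,g_5), S(f_1,g_6), S(f_2,g_6), S(f_3,g_6), S(g_4,g_6), S(g_5,g_6)) all reduce to 0 modulo the current basis, so we have a Gröbner basis.
Inter-reduce: drop elements whose leading term is divisible by another's, tail-reduce, and make monic.

G = {u - 2, v - 1, w - 2}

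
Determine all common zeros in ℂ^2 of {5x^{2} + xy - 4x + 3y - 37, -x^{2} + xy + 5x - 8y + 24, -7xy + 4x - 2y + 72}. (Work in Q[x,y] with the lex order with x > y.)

{(2, 5)}

Compute a lex Gröbner basis by Buchberger's algorithm.
f_1 = 5x^{2} + xy - 4x + 3y - 37, LT = x^{2}.
f_2 = -x^{2} + xy + 5x - 8y + 24, LT = x^{2}.
f_3 = -7xy + 4x - 2y + 72, LT = xy.

S(f_1,f_2): lcm = x^{2}. S = \tfrac{6}{5}xy + \tfrac{21}{5}x - \tfrac{37}{5}y + \tfrac{83}{5}.
  reduce S modulo (f_1, f_2, f_3):
  remainder \tfrac{171}{35}x - \tfrac{271}{35}y + \tfrac{1013}{35} ≠ 0; add h_4 = \tfrac{171}{35}x - \tfrac{271}{35}y + \tfrac{1013}{35} to the basis.

S(f_1,f_3): lcm = x^{2}y. S = \tfrac{4}{7}x^{2} + \tfrac{1}{5}xy^{2} - \tfrac{38}{35}xy + \tfrac{72}{7}x + \tfrac{3}{5}y^{2} - \tfrac{37}{5}y.
  reduce S modulo (f_1, f_2, f_3, h_4):
  remainder \tfrac{19}{35}y^{2} + \tfrac{63839}{5985}y - \tfrac{80084}{1197} ≠ 0; add h_5 = \tfrac{19}{35}y^{2} + \tfrac{63839}{5985}y - \tfrac{80084}{1197} to the basis.

S(f_2,f_3): lcm = x^{2}y. S = \tfrac{4}{7}x^{2} - xy^{2} - \tfrac{37}{7}xy + \tfrac{72}{7}x + 8y^{2} - 24y.
  reduce S modulo (f_1, f_2, f_3, h_4, h_5):
  remainder -\tfrac{4187200}{22743}y + \tfrac{20936000}{22743} ≠ 0; add h_6 = -\tfrac{4187200}{22743}y + \tfrac{20936000}{22743} to the basis.

The other S-polynomials (S(f_1,h_4), S(f_2,h_4), S(f_3,h_4), S(f_1,h_5), S(f_2,h_5), S(f_3,h_5), S(h_4,h_5), S(f_1,h_6), S(f_2,h_6), S(f_3,h_6), S(h_4,h_6), S(h_5,h_6)) all reduce to 0 modulo the current basis, so we have a Gröbner basis.
Inter-reduce: drop elements whose leading term is divisible by another's, tail-reduce, and make monic.
Reduced Gröbner basis: {x - 2, y - 5}.

The lex basis is triangular: the last element involves only y. Solving y - 5 = 0 gives y ∈ {5}; substituting each value into the earlier elements determines the remaining variables.
  y = 5: the earlier basis element becomes x - 2 = 0, giving x = 2 — point (2, 5).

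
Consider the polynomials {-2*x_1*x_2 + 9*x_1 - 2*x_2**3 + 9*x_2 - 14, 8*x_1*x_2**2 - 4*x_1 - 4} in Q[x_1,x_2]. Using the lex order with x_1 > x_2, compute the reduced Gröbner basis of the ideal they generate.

The reduced Gröbner basis is the canonical form of the ideal for this ordering.

f_1 = -2*x_1*x_2 + 9*x_1 - 2*x_2**3 + 9*x_2 - 14, LT = x_1*x_2.
f_2 = 8*x_1*x_2**2 - 4*x_1 - 4, LT = x_1*x_2**2.

S(f_1,f_2): lcm = x_1*x_2**2. S = -9/2*x_1*x_2 + 1/2*x_1 + x_2**4 - 9/2*x_2**2 + 7*x_2 + 1/2.
  reduce S modulo (f_1, f_2):
  remainder -79/4*x_1 + x_2**4 + 9/2*x_2**3 - 9/2*x_2**2 - 53/4*x_2 + 32 ≠ 0; add g_3 = -79/4*x_1 + x_2**4 + 9/2*x_2**3 - 9/2*x_2**2 - 53/4*x_2 + 32 to the basis.

S(f_1,g_3): lcm = x_1*x_2. S = -9/2*x_1 + 4/79*x_2**5 + 18/79*x_2**4 + 61/79*x_2**3 - 53/79*x_2**2 - 455/158*x_2 + 7.
  reduce S modulo (f_1, f_2, g_3):
  remainder 4/79*x_2**5 - 20/79*x_2**3 + 28/79*x_2**2 + 11/79*x_2 - 23/79 ≠ 0; add g_4 = 4/79*x_2**5 - 20/79*x_2**3 + 28/79*x_2**2 + 11/79*x_2 - 23/79 to the basis.

The other S-polynomials (S(f_2,g_3), S(f_1,g_4), S(f_2,g_4), S(g_3,g_4)) all reduce to 0 modulo the current basis, so we have a Gröbner basis.
Inter-reduce: drop elements whose leading term is divisible by another's, tail-reduce, and make monic.

G = {x_1 - 4/79*x_2**4 - 18/79*x_2**3 + 18/79*x_2**2 + 53/79*x_2 - 128/79, x_2**5 - 5*x_2**3 + 7*x_2**2 + 11/4*x_2 - 23/4}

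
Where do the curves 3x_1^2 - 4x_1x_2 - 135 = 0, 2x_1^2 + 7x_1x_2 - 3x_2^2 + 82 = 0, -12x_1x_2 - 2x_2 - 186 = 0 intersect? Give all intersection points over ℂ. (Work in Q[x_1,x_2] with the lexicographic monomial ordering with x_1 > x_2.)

{(5, -3)}

Compute a lex Gröbner basis by Buchberger's algorithm.
f_1 = 3x_1^2 - 4x_1x_2 - 135, LT = x_1^2.
f_2 = 2x_1^2 + 7x_1x_2 - 3x_2^2 + 82, LT = x_1^2.
f_3 = -12x_1x_2 - 2x_2 - 186, LT = x_1x_2.

S(f_1,f_2): lcm = x_1^2. S = -29/6x_1x_2 + 3/2x_2^2 - 86.
  leading term x_1x_2: subtract (29/72)·f_3 from -29/6x_1x_2 + 3/2x_2^2 - 86 → 3/2x_2^2 + 29/36x_2 - 133/12
  leading term x_2^2: no divisor's leading term divides it; move 3/2x_2^2 to the remainder.
  leading term x_2: no divisor's leading term divides it; move 29/36x_2 to the remainder.
  leading term 1: no divisor's leading term divides it; move -133/12 to the remainder.
  remainder 3/2x_2^2 + 29/36x_2 - 133/12 ≠ 0; add h_4 = 3/2x_2^2 + 29/36x_2 - 133/12 to the basis.

S(f_1,f_3): lcm = x_1^2x_2. S = -4/3x_1x_2^2 - 1/6x_1x_2 - 31/2x_1 - 45x_2.
  leading term x_1x_2^2: subtract (1/9x_2)·f_3 from -4/3x_1x_2^2 - 1/6x_1x_2 - 31/2x_1 - 45x_2 → -1/6x_1x_2 - 31/2x_1 + 2/9x_2^2 - 73/3x_2
  leading term x_1x_2: subtract (1/72)·f_3 from -1/6x_1x_2 - 31/2x_1 + 2/9x_2^2 - 73/3x_2 → -31/2x_1 + 2/9x_2^2 - 875/36x_2 + 31/12
  leading term x_1: no divisor's leading term divides it; move -31/2x_1 to the remainder.
  leading term x_2^2: subtract (4/27)·h_4 from 2/9x_2^2 - 875/36x_2 + 31/12 → -23741/972x_2 + 1369/324
  leading term x_2: no divisor's leading term divides it; move -23741/972x_2 to the remainder.
  leading term 1: no divisor's leading term divides it; move 1369/324 to the remainder.
  remainder -31/2x_1 - 23741/972x_2 + 1369/324 ≠ 0; add h_5 = -31/2x_1 - 23741/972x_2 + 1369/324 to the basis.

S(f_3,h_4): lcm = x_1x_2^2. S = -29/54x_1x_2 + 133/18x_1 + 1/6x_2^2 + 31/2x_2.
  leading term x_1x_2: subtract (29/648)·f_3 from -29/54x_1x_2 + 133/18x_1 + 1/6x_2^2 + 31/2x_2 → 133/18x_1 + 1/6x_2^2 + 5051/324x_2 + 899/108
  leading term x_1: subtract (-133/279)·h_5 from 133/18x_1 + 1/6x_2^2 + 5051/324x_2 + 899/108 → 1/6x_2^2 + 535067/135594x_2 + 233635/22599
  leading term x_2^2: subtract (1/9)·h_4 from 1/6x_2^2 + 535067/135594x_2 + 233635/22599 → 1045861/271188x_2 + 1045861/90396
  leading term x_2: no divisor's leading term divides it; move 1045861/271188x_2 to the remainder.
  leading term 1: no divisor's leading term divides it; move 1045861/90396 to the remainder.
  remainder 1045861/271188x_2 + 1045861/90396 ≠ 0; add h_6 = 1045861/271188x_2 + 1045861/90396 to the basis.

The other S-polynomials (S(f_2,f_3), S(f_1,h_4), S(f_2,h_4), S(f_1,h_5), S(f_2,h_5), S(f_3,h_5), S(h_4,h_5), S(f_1,h_6), S(f_2,h_6), S(f_3,h_6), S(h_4,h_6), S(h_5,h_6)) all reduce to 0 modulo the current basis, so we have a Gröbner basis.
Inter-reduce: drop elements whose leading term is divisible by another's, tail-reduce, and make monic.
Reduced Gröbner basis: {x_1 - 5, x_2 + 3}.

From the last basis element, x_2 + 3 = 0, so x_2 takes values in {-3}. Each choice, substituted upward through the basis, yields the corresponding point(s) of the solution set.
  x_2 = -3: the earlier basis element becomes x_1 - 5 = 0, giving x_1 = 5 — point (5, -3).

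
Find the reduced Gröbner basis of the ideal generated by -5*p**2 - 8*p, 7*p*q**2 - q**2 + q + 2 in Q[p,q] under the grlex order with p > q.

G = {q**3 - 188/61*q**2 + 140/61*p + 5/61*q + 254/61, p**2 + 8/5*p, p*q - 61/35*q**2 + 2*p + 61/35*q + 122/35}

Buchberger's algorithm terminates because the ascending chain of leading-term ideals stabilizes.

f_1 = -5*p**2 - 8*p, LT = p**2.
f_2 = 7*p*q**2 - q**2 + q + 2, LT = p*q**2.

S(f_1,f_2): lcm = p**2*q**2. S = 61/35*p*q**2 - 1/7*p*q - 2/7*p.
  reduce S modulo (f_1, f_2):
  remainder -1/7*p*q + 61/245*q**2 - 2/7*p - 61/245*q - 122/245 ≠ 0; add g_3 = -1/7*p*q + 61/245*q**2 - 2/7*p - 61/245*q - 122/245 to the basis.

S(f_2,g_3): lcm = p*q**2. S = 61/35*q**3 - 2*p*q - 66/35*q**2 - 117/35*q + 2/7.
  reduce S modulo (f_1, f_2, g_3):
  remainder 61/35*q**3 - 188/35*q**2 + 4*p + 1/7*q + 254/35 ≠ 0; add g_4 = 61/35*q**3 - 188/35*q**2 + 4*p + 1/7*q + 254/35 to the basis.

The other S-polynomials (S(f_1,g_3), S(f_1,g_4), S(f_2,g_4), S(g_3,g_4)) all reduce to 0 modulo the current basis, so we have a Gröbner basis.
Inter-reduce: drop elements whose leading term is divisible by another's, tail-reduce, and make monic.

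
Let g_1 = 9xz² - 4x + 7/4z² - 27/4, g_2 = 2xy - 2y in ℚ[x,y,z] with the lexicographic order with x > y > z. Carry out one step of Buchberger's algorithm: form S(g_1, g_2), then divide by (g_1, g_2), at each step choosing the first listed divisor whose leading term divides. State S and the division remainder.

lcm(LM(g_1), LM(g_2)) = xyz².
S = (lcm/LT(g_1))·g_1 − (lcm/LT(g_2))·g_2 = -4/9xy + 43/36yz² - ¾y.
Reduce S modulo (g_1, g_2) in that order:
  leading term xy: subtract (-2/9)·g_2 from -4/9xy + 43/36yz² - ¾y → 43/36yz² - 43/36y
  leading term yz²: no divisor's leading term divides it; move 43/36yz² to the remainder.
  leading term y: no divisor's leading term divides it; move -43/36y to the remainder.
The remainder 43/36yz² - 43/36y is nonzero, so it would be added as the next basis element.

S(g_1, g_2) = -4/9xy + 43/36yz² - ¾y; remainder on division = 43/36yz² - 43/36y.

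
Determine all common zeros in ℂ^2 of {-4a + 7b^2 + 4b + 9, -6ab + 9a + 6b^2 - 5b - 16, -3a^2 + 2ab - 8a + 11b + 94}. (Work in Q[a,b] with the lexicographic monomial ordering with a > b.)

Compute a lex Gröbner basis by Buchberger's algorithm.
f_1 = -4a + 7b^2 + 4b + 9, LT = a.
f_2 = -6ab + 9a + 6b^2 - 5b - 16, LT = ab.
f_3 = -3a^2 + 2ab - 8a + 11b + 94, LT = a^2.

S(f_1,f_2): lcm = ab. S = 3/2a - 7/4b^3 - 37/12b - 8/3.
  leading term a: subtract (-3/8)·f_1 from 3/2a - 7/4b^3 - 37/12b - 8/3 → -7/4b^3 + 21/8b^2 - 19/12b + 17/24
  leading term b^3: no divisor's leading term divides it; move -7/4b^3 to the remainder.
  leading term b^2: no divisor's leading term divides it; move 21/8b^2 to the remainder.
  leading term b: no divisor's leading term divides it; move -19/12b to the remainder.
  leading term 1: no divisor's leading term divides it; move 17/24 to the remainder.
  remainder -7/4b^3 + 21/8b^2 - 19/12b + 17/24 ≠ 0; add h_4 = -7/4b^3 + 21/8b^2 - 19/12b + 17/24 to the basis.

S(f_1,f_3): lcm = a^2. S = -7/4ab^2 - 1/3ab - 59/12a + 11/3b + 94/3.
  leading term ab^2: subtract (7/16b^2)·f_1 from -7/4ab^2 - 1/3ab - 59/12a + 11/3b + 94/3 → -1/3ab - 59/12a - 49/16b^4 - 7/4b^3 - 63/16b^2 + 11/3b + 94/3
  leading term ab: subtract (1/12b)·f_1 from -1/3ab - 59/12a - 49/16b^4 - 7/4b^3 - 63/16b^2 + 11/3b + 94/3 → -59/12a - 49/16b^4 - 7/3b^3 - 205/48b^2 + 35/12b + 94/3
  leading term a: subtract (59/48)·f_1 from -59/12a - 49/16b^4 - 7/3b^3 - 205/48b^2 + 35/12b + 94/3 → -49/16b^4 - 7/3b^3 - 103/8b^2 - 2b + 973/48
  leading term b^4: subtract (7/4b)·h_4 from -49/16b^4 - 7/3b^3 - 103/8b^2 - 2b + 973/48 → -665/96b^3 - 485/48b^2 - 311/96b + 973/48
  leading term b^3: subtract (95/24)·h_4 from -665/96b^3 - 485/48b^2 - 311/96b + 973/48 → -3935/192b^2 + 109/36b + 10061/576
  leading term b^2: no divisor's leading term divides it; move -3935/192b^2 to the remainder.
  leading term b: no divisor's leading term divides it; move 109/36b to the remainder.
  leading term 1: no divisor's leading term divides it; move 10061/576 to the remainder.
  remainder -3935/192b^2 + 109/36b + 10061/576 ≠ 0; add h_5 = -3935/192b^2 + 109/36b + 10061/576 to the basis.

S(f_2,f_3): lcm = a^2b. S = -3/2a^2 - 1/3ab^2 - 11/6ab + 8/3a + 11/3b^2 + 94/3b.
  leading term a^2: subtract (3/8a)·f_1 from -3/2a^2 - 1/3ab^2 - 11/6ab + 8/3a + 11/3b^2 + 94/3b → -71/24ab^2 - 10/3ab - 17/24a + 11/3b^2 + 94/3b
  leading term ab^2: subtract (71/96b^2)·f_1 from -71/24ab^2 - 10/3ab - 17/24a + 11/3b^2 + 94/3b → -10/3ab - 17/24a - 497/96b^4 - 71/24b^3 - 287/96b^2 + 94/3b
  leading term ab: subtract (5/6b)·f_1 from -10/3ab - 17/24a - 497/96b^4 - 71/24b^3 - 287/96b^2 + 94/3b → -17/24a - 497/96b^4 - 211/24b^3 - 607/96b^2 + 143/6b
  leading term a: subtract (17/96)·f_1 from -17/24a - 497/96b^4 - 211/24b^3 - 607/96b^2 + 143/6b → -497/96b^4 - 211/24b^3 - 121/16b^2 + 185/8b - 51/32
  leading term b^4: subtract (71/24b)·h_4 from -497/96b^4 - 211/24b^3 - 121/16b^2 + 185/8b - 51/32 → -3179/192b^3 - 829/288b^2 + 12113/576b - 51/32
  leading term b^3: subtract (3179/336)·h_4 from -3179/192b^3 - 829/288b^2 + 12113/576b - 51/32 → -31927/1152b^2 + 18149/504b - 66895/8064
  leading term b^2: subtract (31927/23610)·h_5 from -31927/1152b^2 + 18149/504b - 66895/8064 → 47472161/1487430b - 47472161/1487430
  leading term b: no divisor's leading term divides it; move 47472161/1487430b to the remainder.
  leading term 1: no divisor's leading term divides it; move -47472161/1487430 to the remainder.
  remainder 47472161/1487430b - 47472161/1487430 ≠ 0; add h_6 = 47472161/1487430b - 47472161/1487430 to the basis.

The other S-polynomials (S(f_1,h_4), S(f_2,h_4), S(f_3,h_4), S(f_1,h_5), S(f_2,h_5), S(f_3,h_5), S(h_4,h_5), S(f_1,h_6), S(f_2,h_6), S(f_3,h_6), S(h_4,h_6), S(h_5,h_6)) all reduce to 0 modulo the current basis, so we have a Gröbner basis.
Inter-reduce: drop elements whose leading term is divisible by another's, tail-reduce, and make monic.
Reduced Gröbner basis: {a - 5, b - 1}.

From the last basis element, b - 1 = 0, so b takes values in {1}. Each choice, substituted upward through the basis, yields the corresponding point(s) of the solution set.
  b = 1: the earlier basis element becomes a - 5 = 0, giving a = 5 — point (5, 1).
Each listed point satisfies every original equation (direct substitution).

{(5, 1)}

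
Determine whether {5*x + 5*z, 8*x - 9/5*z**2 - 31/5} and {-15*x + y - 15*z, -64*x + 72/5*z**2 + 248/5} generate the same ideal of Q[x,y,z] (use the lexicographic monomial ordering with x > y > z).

No, the ideals differ.

Two ideals are equal iff their reduced Gröbner bases coincide (the reduced basis is unique for a fixed ordering).
Buchberger on the first generating set:
f_1 = 5*x + 5*z, LT = x.
f_2 = 8*x - 9/5*z**2 - 31/5, LT = x.

S(f_1,f_2): lcm = x. S = 9/40*z**2 + z + 31/40.
  leading term z**2: no divisor's leading term divides it; move 9/40*z**2 to the remainder.
  leading term z: no divisor's leading term divides it; move z to the remainder.
  leading term 1: no divisor's leading term divides it; move 31/40 to the remainder.
  remainder 9/40*z**2 + z + 31/40 ≠ 0; add g_3 = 9/40*z**2 + z + 31/40 to the basis.

S(f_1,g_3): leading monomials are coprime, so the S-polynomial reduces to 0 (Buchberger's first criterion).
S(f_2,g_3): leading monomials are coprime, so the S-polynomial reduces to 0 (Buchberger's first criterion).
Every S-polynomial of the final basis reduces to 0, so we have a Gröbner basis.
Inter-reduce: drop elements whose leading term is divisible by another's, tail-reduce, and make monic.
Reduced Gröbner basis: {x + z, z**2 + 40/9*z + 31/9}.

Buchberger on the second generating set:
h_1 = -15*x + y - 15*z, LT = x.
h_2 = -64*x + 72/5*z**2 + 248/5, LT = x.

S(h_1,h_2): lcm = x. S = -1/15*y + 9/40*z**2 + z + 31/40.
  leading term y: no divisor's leading term divides it; move -1/15*y to the remainder.
  leading term z**2: no divisor's leading term divides it; move 9/40*z**2 to the remainder.
  leading term z: no divisor's leading term divides it; move z to the remainder.
  leading term 1: no divisor's leading term divides it; move 31/40 to the remainder.
  remainder -1/15*y + 9/40*z**2 + z + 31/40 ≠ 0; add k_3 = -1/15*y + 9/40*z**2 + z + 31/40 to the basis.

S(h_1,k_3): leading monomials are coprime, so the S-polynomial reduces to 0 (Buchberger's first criterion).
S(h_2,k_3): leading monomials are coprime, so the S-polynomial reduces to 0 (Buchberger's first criterion).
Every S-polynomial of the final basis reduces to 0, so we have a Gröbner basis.
Inter-reduce: drop elements whose leading term is divisible by another's, tail-reduce, and make monic.
Reduced Gröbner basis: {x - 9/40*z**2 - 31/40, y - 27/8*z**2 - 15*z - 93/8}.

The bases are distinct; the ideals are different.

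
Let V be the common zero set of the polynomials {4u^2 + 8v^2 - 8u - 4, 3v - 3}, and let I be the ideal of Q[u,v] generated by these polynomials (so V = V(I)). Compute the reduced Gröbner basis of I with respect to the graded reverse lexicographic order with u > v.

Buchberger's algorithm terminates because the ascending chain of leading-term ideals stabilizes.

f_1 = 4u^2 + 8v^2 - 8u - 4, LT = u^2.
f_2 = 3v - 3, LT = v.

The S-polynomials (S(f_1,f_2)) all reduce to 0 modulo the current basis, so we have a Gröbner basis.

G = {u^2 - 2u + 1, v - 1}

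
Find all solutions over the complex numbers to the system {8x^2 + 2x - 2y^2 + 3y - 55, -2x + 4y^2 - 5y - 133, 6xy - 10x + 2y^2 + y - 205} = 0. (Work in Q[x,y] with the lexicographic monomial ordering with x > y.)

Compute a lex Gröbner basis by Buchberger's algorithm.
f_1 = 8x^2 + 2x - 2y^2 + 3y - 55, LT = x^2.
f_2 = -2x + 4y^2 - 5y - 133, LT = x.
f_3 = 6xy - 10x + 2y^2 + y - 205, LT = xy.

S(f_1,f_2): lcm = x^2. S = 2xy^2 - 5/2xy - 265/4x - 1/4y^2 + 3/8y - 55/8.
  reduce S modulo (f_1, f_2, f_3):
  remainder 4y^4 - 10y^3 - 519/2y^2 + 1329/4y + 17595/4 ≠ 0; add h_4 = 4y^4 - 10y^3 - 519/2y^2 + 1329/4y + 17595/4 to the basis.

S(f_1,f_3): lcm = x^2y. S = 5/3x^2 - 1/3xy^2 + 1/12xy + 205/6x - 1/4y^3 + 3/8y^2 - 55/8y.
  reduce S modulo (f_1, f_2, f_3, h_4):
  remainder -11/12y^3 + 47y^2 - 1009/24y - 35995/24 ≠ 0; add h_5 = -11/12y^3 + 47y^2 - 1009/24y - 35995/24 to the basis.

S(f_2,f_3): lcm = xy. S = 5/3x - 2y^3 + 13/6y^2 + 199/3y + 205/6.
  reduce S modulo (f_1, f_2, f_3, h_4, h_5):
  remainder -2135/22y^2 + 10157/66y + 105455/33 ≠ 0; add h_6 = -2135/22y^2 + 10157/66y + 105455/33 to the basis.

S(f_3,h_4): lcm = xy^4. S = 5/6xy^3 + 519/8xy^2 - 1329/16xy - 17595/16x + 1/3y^5 + 1/6y^4 - 205/6y^3.
  reduce S modulo (f_1, f_2, f_3, h_4, h_5, h_6):
  remainder -7889/29280y - 7889/5856 ≠ 0; add h_7 = -7889/29280y - 7889/5856 to the basis.

The other S-polynomials (S(f_1,h_4), S(f_2,h_4), S(f_1,h_5), S(f_2,h_5), S(f_3,h_5), S(h_4,h_5), S(f_1,h_6), S(f_2,h_6), S(f_3,h_6), S(h_4,h_6), S(h_5,h_6), S(f_1,h_7), S(f_2,h_7), S(f_3,h_7), S(h_4,h_7), S(h_5,h_7), S(h_6,h_7)) all reduce to 0 modulo the current basis, so we have a Gröbner basis.
Inter-reduce: drop elements whose leading term is divisible by another's, tail-reduce, and make monic.
Reduced Gröbner basis: {x + 4, y + 5}.

From the last basis element, y + 5 = 0, so y takes values in {-5}. Each choice, substituted upward through the basis, yields the corresponding point(s) of the solution set.
  y = -5: the earlier basis element becomes x + 4 = 0, giving x = -4 — point (-4, -5).
Zero-dimensionality of the ideal guarantees finitely many solutions over ℂ.

{(-4, -5)}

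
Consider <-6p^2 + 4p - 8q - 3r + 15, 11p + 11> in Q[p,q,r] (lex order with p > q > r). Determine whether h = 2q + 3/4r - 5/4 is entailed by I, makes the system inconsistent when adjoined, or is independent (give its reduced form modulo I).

2q + 3/4r - 5/4 lies in I (it reduces to 0).

First compute the reduced Gröbner basis of I by Buchberger's algorithm.
f_1 = -6p^2 + 4p - 8q - 3r + 15, LT = p^2.
f_2 = 11p + 11, LT = p.

S(f_1,f_2): lcm = p^2. S = -5/3p + 4/3q + 1/2r - 5/2.
  leading term p: subtract (-5/33)·f_2 from -5/3p + 4/3q + 1/2r - 5/2 → 4/3q + 1/2r - 5/6
  leading term q: no divisor's leading term divides it; move 4/3q to the remainder.
  leading term r: no divisor's leading term divides it; move 1/2r to the remainder.
  leading term 1: no divisor's leading term divides it; move -5/6 to the remainder.
  remainder 4/3q + 1/2r - 5/6 ≠ 0; add k_3 = 4/3q + 1/2r - 5/6 to the basis.

S(f_1,k_3): leading monomials are coprime, so the S-polynomial reduces to 0 (Buchberger's first criterion).
S(f_2,k_3): leading monomials are coprime, so the S-polynomial reduces to 0 (Buchberger's first criterion).
Every S-polynomial of the final basis reduces to 0, so we have a Gröbner basis.
Inter-reduce: drop elements whose leading term is divisible by another's, tail-reduce, and make monic.
Reduced Gröbner basis: {p + 1, q + 3/8r - 5/8}.
Label its elements g_1 = p + 1, g_2 = q + 3/8r - 5/8.

Reduce h = 2q + 3/4r - 5/4 modulo G:
  leading term q: subtract (2)·g_2 from 2q + 3/4r - 5/4 → 0
  normal form = 0.
Since the normal form is 0, h ∈ I.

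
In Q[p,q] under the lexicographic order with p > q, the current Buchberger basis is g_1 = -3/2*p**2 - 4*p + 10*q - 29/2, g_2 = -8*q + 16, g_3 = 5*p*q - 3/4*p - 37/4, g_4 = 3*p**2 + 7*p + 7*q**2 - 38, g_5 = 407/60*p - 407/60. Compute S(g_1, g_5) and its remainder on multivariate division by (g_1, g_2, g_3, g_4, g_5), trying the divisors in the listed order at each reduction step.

S(g_1, g_5) = 11/3*p - 20/3*q + 29/3; remainder on division = 0.

lcm(LM(g_1), LM(g_5)) = p**2.
S = (lcm/LT(g_1))·g_1 − (lcm/LT(g_5))·g_5 = 11/3*p - 20/3*q + 29/3.
Reduce S modulo (g_1, g_2, g_3, g_4, g_5) in that order:
  leading term p: subtract (20/37)·g_5 from 11/3*p - 20/3*q + 29/3 → -20/3*q + 40/3
  leading term q: subtract (5/6)·g_2 from -20/3*q + 40/3 → 0
The remainder is 0, so this S-polynomial contributes no new basis element.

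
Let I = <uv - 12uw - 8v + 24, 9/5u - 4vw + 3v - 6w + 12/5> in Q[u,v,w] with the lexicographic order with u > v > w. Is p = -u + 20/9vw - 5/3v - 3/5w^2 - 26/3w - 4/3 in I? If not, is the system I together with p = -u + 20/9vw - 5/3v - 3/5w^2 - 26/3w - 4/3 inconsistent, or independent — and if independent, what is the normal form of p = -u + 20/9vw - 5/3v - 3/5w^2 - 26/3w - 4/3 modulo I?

First compute the reduced Gröbner basis of I by Buchberger's algorithm.
f_1 = uv - 12uw - 8v + 24, LT = uv.
f_2 = 9/5u - 4vw + 3v - 6w + 12/5, LT = u.

S(f_1,f_2): lcm = uv. S = -12uw + 20/9v^2w - 5/3v^2 + 10/3vw - 28/3v + 24.
  leading term uw: subtract (-20/3w)·f_2 from -12uw + 20/9v^2w - 5/3v^2 + 10/3vw - 28/3v + 24 → 20/9v^2w - 5/3v^2 - 80/3vw^2 + 70/3vw - 28/3v - 40w^2 + 16w + 24
  leading term v^2w: no divisor's leading term divides it; move 20/9v^2w to the remainder.
  leading term v^2: no divisor's leading term divides it; move -5/3v^2 to the remainder.
  leading term vw^2: no divisor's leading term divides it; move -80/3vw^2 to the remainder.
  leading term vw: no divisor's leading term divides it; move 70/3vw to the remainder.
  leading term v: no divisor's leading term divides it; move -28/3v to the remainder.
  leading term w^2: no divisor's leading term divides it; move -40w^2 to the remainder.
  leading term w: no divisor's leading term divides it; move 16w to the remainder.
  leading term 1: no divisor's leading term divides it; move 24 to the remainder.
  remainder 20/9v^2w - 5/3v^2 - 80/3vw^2 + 70/3vw - 28/3v - 40w^2 + 16w + 24 ≠ 0; add h_3 = 20/9v^2w - 5/3v^2 - 80/3vw^2 + 70/3vw - 28/3v - 40w^2 + 16w + 24 to the basis.

The other S-polynomials (S(f_1,h_3), S(f_2,h_3)) all reduce to 0 modulo the current basis, so we have a Gröbner basis.
Inter-reduce: drop elements whose leading term is divisible by another's, tail-reduce, and make monic.
Reduced Gröbner basis: {u - 20/9vw + 5/3v - 10/3w + 4/3, v^2w - 3/4v^2 - 12vw^2 + 21/2vw - 21/5v - 18w^2 + 36/5w + 54/5}.
Label its elements g_1 = u - 20/9vw + 5/3v - 10/3w + 4/3, g_2 = v^2w - 3/4v^2 - 12vw^2 + 21/2vw - 21/5v - 18w^2 + 36/5w + 54/5.

Reduce p = -u + 20/9vw - 5/3v - 3/5w^2 - 26/3w - 4/3 modulo G:
  leading term u: subtract (-1)·g_1 from -u + 20/9vw - 5/3v - 3/5w^2 - 26/3w - 4/3 → -3/5w^2 - 12w
  leading term w^2: no divisor's leading term divides it; move -3/5w^2 to the remainder.
  leading term w: no divisor's leading term divides it; move -12w to the remainder.
  normal form = -3/5w^2 - 12w.
The normal form is nonzero, so p ∉ I. Since p minus its normal form lies in I, I + (p) = I + (r) where r = -3/5w^2 - 12w; decide whether this ideal is the whole ring.
Run Buchberger on G together with r (pairs among the g_i already reduce to 0 since G is a Gröbner basis):
g_1 = u - 20/9vw + 5/3v - 10/3w + 4/3, LT = u.
g_2 = v^2w - 3/4v^2 - 12vw^2 + 21/2vw - 21/5v - 18w^2 + 36/5w + 54/5, LT = v^2w.
r = -3/5w^2 - 12w, LT = w^2.

S(g_2,r): lcm = v^2w^2. S = -83/4v^2w - 12vw^3 + 21/2vw^2 - 21/5vw - 18w^3 + 36/5w^2 + 54/5w.
  leading term v^2w: subtract (-83/4)·g_2 from -83/4v^2w - 12vw^3 + 21/2vw^2 - 21/5vw - 18w^3 + 36/5w^2 + 54/5w → -249/16v^2 - 12vw^3 - 477/2vw^2 + 8547/40vw - 1743/20v - 18w^3 - 3663/10w^2 + 801/5w + 2241/10
  leading term v^2: no divisor's leading term divides it; move -249/16v^2 to the remainder.
  leading term vw^3: subtract (20vw)·r from -12vw^3 - 477/2vw^2 + 8547/40vw - 1743/20v - 18w^3 - 3663/10w^2 + 801/5w + 2241/10 → 3/2vw^2 + 8547/40vw - 1743/20v - 18w^3 - 3663/10w^2 + 801/5w + 2241/10
  leading term vw^2: subtract (-5/2v)·r from 3/2vw^2 + 8547/40vw - 1743/20v - 18w^3 - 3663/10w^2 + 801/5w + 2241/10 → 7347/40vw - 1743/20v - 18w^3 - 3663/10w^2 + 801/5w + 2241/10
  leading term vw: no divisor's leading term divides it; move 7347/40vw to the remainder.
  leading term v: no divisor's leading term divides it; move -1743/20v to the remainder.
  leading term w^3: subtract (30w)·r from -18w^3 - 3663/10w^2 + 801/5w + 2241/10 → -63/10w^2 + 801/5w + 2241/10
  leading term w^2: subtract (21/2)·r from -63/10w^2 + 801/5w + 2241/10 → 1431/5w + 2241/10
  leading term w: no divisor's leading term divides it; move 1431/5w to the remainder.
  leading term 1: no divisor's leading term divides it; move 2241/10 to the remainder.
  remainder -249/16v^2 + 7347/40vw - 1743/20v + 1431/5w + 2241/10 ≠ 0; add m_4 = -249/16v^2 + 7347/40vw - 1743/20v + 1431/5w + 2241/10 to the basis.

The other S-polynomials (S(g_1,g_2), S(g_1,r), S(g_1,m_4), S(g_2,m_4), S(r,m_4)) all reduce to 0 modulo the current basis, so we have a Gröbner basis.
Inter-reduce: drop elements whose leading term is divisible by another's, tail-reduce, and make monic.
Reduced Gröbner basis: {u - 20/9vw + 5/3v - 10/3w + 4/3, v^2 - 4898/415vw + 28/5v - 7632/415w - 72/5, w^2 + 20w}.
The reduced Gröbner basis of I + (p) is {u - 20/9vw + 5/3v - 10/3w + 4/3, v^2 - 4898/415vw + 28/5v - 7632/415w - 72/5, w^2 + 20w} ≠ {1}, a proper ideal, so the enlarged system stays consistent: p is independent of I, with normal form -3/5w^2 - 12w.

The remainder on division by a Gröbner basis is unique — it is the normal form.

-u + 20/9vw - 5/3v - 3/5w^2 - 26/3w - 4/3 is independent of I; its normal form modulo I is -3/5w^2 - 12w.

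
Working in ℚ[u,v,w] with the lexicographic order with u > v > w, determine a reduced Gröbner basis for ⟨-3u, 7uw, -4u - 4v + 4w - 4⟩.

This is the nonlinear analogue of row-reducing a linear system.

f_1 = -3u, LT = u.
f_2 = 7uw, LT = uw.
f_3 = -4u - 4v + 4w - 4, LT = u.

S(f_1,f_3): lcm = u. S = -v + w - 1.
  reduce S modulo (f_1, f_2, f_3):
  remainder -v + w - 1 ≠ 0; add g_4 = -v + w - 1 to the basis.

The other S-polynomials (S(f_1,f_2), S(f_2,f_3), S(f_1,g_4), S(f_2,g_4), S(f_3,g_4)) all reduce to 0 modulo the current basis, so we have a Gröbner basis.
Inter-reduce: drop elements whose leading term is divisible by another's, tail-reduce, and make monic.

G = {u, v - w + 1}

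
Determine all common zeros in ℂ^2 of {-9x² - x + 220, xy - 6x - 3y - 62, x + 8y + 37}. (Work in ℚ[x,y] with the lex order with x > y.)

{(-5, -4)}

Compute a lex Gröbner basis by Buchberger's algorithm.
f_1 = -9x² - x + 220, LT = x².
f_2 = xy - 6x - 3y - 62, LT = xy.
f_3 = x + 8y + 37, LT = x.

S(f_1,f_2): lcm = x²y. S = 6x² + 28/9xy + 62x - 220/9y.
  leading term x²: subtract (-⅔)·f_1 from 6x² + 28/9xy + 62x - 220/9y → 28/9xy + 184/3x - 220/9y + 440/3
  leading term xy: subtract (28/9)·f_2 from 28/9xy + 184/3x - 220/9y + 440/3 → 80x - 136/9y + 3056/9
  leading term x: subtract (80)·f_3 from 80x - 136/9y + 3056/9 → -5896/9y - 23584/9
  leading term y: no divisor's leading term divides it; move -5896/9y to the remainder.
  leading term 1: no divisor's leading term divides it; move -23584/9 to the remainder.
  remainder -5896/9y - 23584/9 ≠ 0; add h_4 = -5896/9y - 23584/9 to the basis.

The other S-polynomials (S(f_1,f_3), S(f_2,f_3), S(f_1,h_4), S(f_2,h_4), S(f_3,h_4)) all reduce to 0 modulo the current basis, so we have a Gröbner basis.
Inter-reduce: drop elements whose leading term is divisible by another's, tail-reduce, and make monic.
Reduced Gröbner basis: {x + 5, y + 4}.

Since the basis is lex-ordered, y + 4 is univariate in y. Its roots are {-4}. Back-substituting each root into the other basis elements fixes the other coordinates.
  y = -4: the earlier basis element becomes x + 5 = 0, giving x = -5 — point (-5, -4).
Each listed point satisfies every original equation (direct substitution).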